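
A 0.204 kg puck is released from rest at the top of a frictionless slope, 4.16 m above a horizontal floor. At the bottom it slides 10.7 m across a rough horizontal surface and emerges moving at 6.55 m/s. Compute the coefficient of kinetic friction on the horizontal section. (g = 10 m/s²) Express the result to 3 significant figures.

Energy bookkeeping (friction removes W_f = μ_k N d):
mgh = ½mv² + μ_k m g d
mgh = 8.4864 J; ½mv² = 4.3761 J
W_f = 8.4864 − 4.3761 = 4.110 J
μ_k = W_f/(mg·d) = 4.110/(2.040 × 10.7) = 0.1883

μ_k = 0.188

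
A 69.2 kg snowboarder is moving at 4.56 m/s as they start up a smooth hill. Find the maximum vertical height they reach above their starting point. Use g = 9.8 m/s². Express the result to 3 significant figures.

h = 1.06 m

Setting KE at the bottom equal to PE gained: ½mv² = mgh
h = v²/(2g) = 4.56²/(2 × 9.8) = 1.061 m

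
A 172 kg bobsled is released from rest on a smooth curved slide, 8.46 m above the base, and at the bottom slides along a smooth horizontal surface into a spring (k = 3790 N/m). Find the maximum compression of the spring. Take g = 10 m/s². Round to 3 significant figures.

At max compression the bobsled is momentarily at rest: mgh = ½kx²
x = √(2mgh/k) = √(2 × 172 × 10 × 8.46 / 3790) = 2.771 m

x = 2.77 m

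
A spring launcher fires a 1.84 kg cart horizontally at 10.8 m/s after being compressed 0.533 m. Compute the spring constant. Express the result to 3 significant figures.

k = 755 N/m

Energy stored in the spring equals the launch KE: ½kx² = ½mv²
k = mv²/x² = (1.84)(10.8)²/(0.533)² = 755.5 N/m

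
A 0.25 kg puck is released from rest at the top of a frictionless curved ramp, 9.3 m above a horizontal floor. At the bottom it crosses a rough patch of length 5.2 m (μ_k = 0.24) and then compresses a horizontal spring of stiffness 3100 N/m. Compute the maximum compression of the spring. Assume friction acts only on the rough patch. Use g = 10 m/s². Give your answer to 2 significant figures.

x = 0.11 m

Initial energy: E₁ = mgh = (0.25)(10)(9.3) = 23.250 J
Friction removes W_f = μ_k mg d = (0.24)(0.25)(10)(5.2) = 3.120 J
Energy reaching the spring: E = 23.250 − 3.120 = 20.130 J
At max compression ½kx² = E ⇒ x = √(2E/k) = √(2 × 20.130/3100) = 0.1140 m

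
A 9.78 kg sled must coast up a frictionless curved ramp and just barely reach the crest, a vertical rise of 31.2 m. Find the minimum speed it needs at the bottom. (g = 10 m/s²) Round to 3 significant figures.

At the top it is momentarily at rest, so all KE converts to PE: ½mv² = mgh
v = √(2gh) = √(2 × 10 × 31.2) = 24.98 m/s

v = 25.0 m/s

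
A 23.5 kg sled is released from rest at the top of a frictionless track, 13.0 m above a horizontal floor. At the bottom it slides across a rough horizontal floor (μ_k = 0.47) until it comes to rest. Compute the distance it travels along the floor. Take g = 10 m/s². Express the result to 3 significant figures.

Energy at the top = energy at the end + work done against friction:
At rest all PE has been dissipated by friction: mgh = μ_k m g d
d = h/μ_k = 13.0/0.47 = 27.66 m

d = 27.7 m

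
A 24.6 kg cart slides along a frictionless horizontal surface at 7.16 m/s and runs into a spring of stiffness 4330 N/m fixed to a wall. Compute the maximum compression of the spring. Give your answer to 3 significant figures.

x = 0.540 m

All KE is stored as spring PE at maximum compression: ½mv² = ½kx²
x = v√(m/k) = 7.16 × √(24.6/4330) = 0.5397 m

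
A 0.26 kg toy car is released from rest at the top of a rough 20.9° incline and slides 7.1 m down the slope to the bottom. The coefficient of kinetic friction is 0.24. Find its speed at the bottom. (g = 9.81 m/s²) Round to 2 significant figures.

Taking the bottom as reference, mgh = ½mv² + μ_k N L with h = L sinθ, N = mg cosθ:
mgh = mgL sinθ = (0.26)(9.81)(7.1)sin20.9° = 6.4603 J
W_f = μ_k mg cosθ · L = (0.24)(0.26)(9.81)cos20.9°·7.1 = 4.060 J
½mv² = 6.4603 − 4.060 = 2.4000 J
v = √(2 × 2.4000/0.26) = 4.297 m/s

v = 4.3 m/s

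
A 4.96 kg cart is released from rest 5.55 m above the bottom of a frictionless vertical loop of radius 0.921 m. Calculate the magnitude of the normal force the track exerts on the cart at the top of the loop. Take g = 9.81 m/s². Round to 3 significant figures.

Energy from release to top (height 2r): mgh = ½mv_top² + mg(2r)
v_top² = 2g(h − 2r) = 2(9.81)(5.55 − 1.842) = 72.751 m²/s²
At the top, both N and weight point toward the centre: N + mg = mv_top²/r
N = m(v_top²/r − g) = 4.96(72.751/0.921 − 9.81) = 343.1 N

N = 343 N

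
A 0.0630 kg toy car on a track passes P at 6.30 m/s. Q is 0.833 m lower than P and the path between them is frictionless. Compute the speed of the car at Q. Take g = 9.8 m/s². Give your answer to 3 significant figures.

v = 7.48 m/s

Equating total energy at the two states: ½mv₀² + mgh = ½mv²
The mass cancels from both sides.
v² = v₀² + 2gh = (6.30)² + 2(9.8)(0.833) = 56.017
v = √56.017 = 7.484 m/s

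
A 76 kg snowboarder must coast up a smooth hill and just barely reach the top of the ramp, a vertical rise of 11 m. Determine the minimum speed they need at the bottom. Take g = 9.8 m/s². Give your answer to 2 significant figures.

v = 15 m/s

At the top they are momentarily at rest, so all KE converts to PE: ½mv² = mgh
v = √(2gh) = √(2 × 9.8 × 11) = 14.68 m/s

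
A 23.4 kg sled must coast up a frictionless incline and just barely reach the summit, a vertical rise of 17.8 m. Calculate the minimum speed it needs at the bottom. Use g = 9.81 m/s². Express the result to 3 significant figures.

v = 18.7 m/s

At the top it is momentarily at rest, so all KE converts to PE: ½mv² = mgh
v = √(2gh) = √(2 × 9.81 × 17.8) = 18.69 m/s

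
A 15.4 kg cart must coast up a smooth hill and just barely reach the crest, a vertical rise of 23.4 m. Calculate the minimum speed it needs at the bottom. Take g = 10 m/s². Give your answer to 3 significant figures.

At the top it is momentarily at rest, so all KE converts to PE: ½mv² = mgh
v = √(2gh) = √(2 × 10 × 23.4) = 21.63 m/s

v = 21.6 m/s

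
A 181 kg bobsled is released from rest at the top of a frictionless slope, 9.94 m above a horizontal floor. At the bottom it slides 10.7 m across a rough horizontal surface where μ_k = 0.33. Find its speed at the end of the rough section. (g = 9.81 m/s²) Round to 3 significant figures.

Applying the work–energy principle:
mgh = ½mv² + μ_k m g d
W_f = μ_k mg d = (0.33)(181)(9.81)(10.7) = 6270 J
½mv² = mgh − W_f = 17650 − 6270 = 11380 J
v = √(2 × 11380/181) = 11.21 m/s

v = 11.2 m/s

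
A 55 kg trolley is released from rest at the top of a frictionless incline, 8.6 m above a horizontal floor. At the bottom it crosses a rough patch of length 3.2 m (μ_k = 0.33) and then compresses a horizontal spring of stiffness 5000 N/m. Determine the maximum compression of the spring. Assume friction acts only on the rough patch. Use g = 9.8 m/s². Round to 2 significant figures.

x = 1.3 m

Initial energy: E₁ = mgh = (55)(9.8)(8.6) = 4635.4 J
Friction removes W_f = μ_k mg d = (0.33)(55)(9.8)(3.2) = 569.2 J
Energy reaching the spring: E = 4635.4 − 569.2 = 4066.2 J
At max compression ½kx² = E ⇒ x = √(2E/k) = √(2 × 4066.2/5000) = 1.275 m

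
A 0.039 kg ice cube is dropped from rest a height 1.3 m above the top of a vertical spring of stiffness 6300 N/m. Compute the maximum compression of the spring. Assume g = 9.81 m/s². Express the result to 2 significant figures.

x = 0.013 m

Let x be the compression. The total drop is H + x, and the cube is instantaneously at rest at max compression, so energy conservation gives:
mg(H + x) = ½kx²
½(6300)x² − (0.039)(9.81)x − (0.039)(9.81)(1.3) = 0
3150x² − 0.3826x − 0.4974 = 0
x = [0.3826 + √(0.1464 + 6266.8)]/(2 × 3150) = 0.01263 m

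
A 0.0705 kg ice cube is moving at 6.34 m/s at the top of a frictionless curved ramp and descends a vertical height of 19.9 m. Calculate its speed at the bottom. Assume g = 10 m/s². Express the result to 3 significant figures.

v = 20.9 m/s

Energy conservation between the two points: ½mv₀² + mgh = ½mv²
v² = v₀² + 2gh = (6.34)² + 2(10)(19.9) = 438.20
v = √438.20 = 20.93 m/s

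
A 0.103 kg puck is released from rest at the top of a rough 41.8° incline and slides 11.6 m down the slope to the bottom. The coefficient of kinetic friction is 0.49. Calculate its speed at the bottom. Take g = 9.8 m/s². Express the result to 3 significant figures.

v = 8.28 m/s

Energy: mgh = ½mv² + W_f, with h = L sinθ and W_f = μ_k (mg cosθ) L
mgh = mgL sinθ = (0.103)(9.8)(11.6)sin41.8° = 7.8045 J
W_f = μ_k mg cosθ · L = (0.49)(0.103)(9.8)cos41.8°·11.6 = 4.277 J
½mv² = 7.8045 − 4.277 = 3.5273 J
v = √(2 × 3.5273/0.103) = 8.276 m/s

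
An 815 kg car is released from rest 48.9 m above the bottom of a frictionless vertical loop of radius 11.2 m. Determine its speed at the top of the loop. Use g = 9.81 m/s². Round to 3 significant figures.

v = 22.8 m/s

Energy conservation: mgh = ½mv_top² + mg(2r)
v_top² = 2g(h − 2r) = 2(9.81)(48.9 − 22.40) = 519.9
v_top = 22.80 m/s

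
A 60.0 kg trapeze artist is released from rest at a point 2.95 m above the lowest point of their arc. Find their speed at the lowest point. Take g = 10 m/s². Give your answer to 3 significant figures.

v = 7.68 m/s

By conservation of mechanical energy, mgh = ½mv²
The mass cancels from both sides.
v = √(2gh) = √(2 × 10 × 2.95) = √59.000 = 7.681 m/s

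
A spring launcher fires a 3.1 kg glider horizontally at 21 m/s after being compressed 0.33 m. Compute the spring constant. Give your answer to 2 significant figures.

Spring PE at full compression equals KE at release: ½kx² = ½mv²
k = mv²/x² = (3.1)(21)²/(0.33)² = 12554 N/m

k = 13000 N/m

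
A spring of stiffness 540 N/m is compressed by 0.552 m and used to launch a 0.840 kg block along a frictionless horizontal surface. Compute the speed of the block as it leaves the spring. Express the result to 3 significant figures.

The block leaves the spring when the spring is at natural length, so ½kx² = ½mv²
v = x√(k/m) = 0.552 × √(540/0.840) = 14.00 m/s

v = 14.0 m/s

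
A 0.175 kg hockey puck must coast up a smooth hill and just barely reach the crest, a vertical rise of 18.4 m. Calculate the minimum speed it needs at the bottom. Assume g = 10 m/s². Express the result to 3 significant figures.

v = 19.2 m/s

At the top it is momentarily at rest, so all KE converts to PE: ½mv² = mgh
v = √(2gh) = √(2 × 10 × 18.4) = 19.18 m/s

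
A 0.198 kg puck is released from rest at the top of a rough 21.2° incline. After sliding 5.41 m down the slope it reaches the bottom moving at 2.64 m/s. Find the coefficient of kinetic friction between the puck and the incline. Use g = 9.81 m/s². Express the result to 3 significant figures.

mgh = ½mv² + μ_k (mg cosθ) L, with h = L sinθ
mgL sinθ = 3.8001 J; ½mv² = 0.68999 J
W_f = 3.8001 − 0.68999 = 3.110 J
μ_k = W_f/(mg cosθ · L) = 3.110/(1.811 × 5.41) = 0.3174

μ_k = 0.317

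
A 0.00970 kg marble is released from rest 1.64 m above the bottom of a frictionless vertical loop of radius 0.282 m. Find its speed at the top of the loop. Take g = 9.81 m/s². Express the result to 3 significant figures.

Energy conservation: mgh = ½mv_top² + mg(2r)
v_top² = 2g(h − 2r) = 2(9.81)(1.64 − 0.5640) = 21.11
v_top = 4.595 m/s

v = 4.59 m/s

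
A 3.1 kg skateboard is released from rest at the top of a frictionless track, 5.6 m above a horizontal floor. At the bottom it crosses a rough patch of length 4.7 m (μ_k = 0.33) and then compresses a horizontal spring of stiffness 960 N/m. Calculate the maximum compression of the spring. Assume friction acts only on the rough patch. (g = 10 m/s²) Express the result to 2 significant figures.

x = 0.51 m

Initial energy: E₁ = mgh = (3.1)(10)(5.6) = 173.60 J
Friction removes W_f = μ_k mg d = (0.33)(3.1)(10)(4.7) = 48.08 J
Energy reaching the spring: E = 173.60 − 48.08 = 125.52 J
At max compression ½kx² = E ⇒ x = √(2E/k) = √(2 × 125.52/960) = 0.5114 m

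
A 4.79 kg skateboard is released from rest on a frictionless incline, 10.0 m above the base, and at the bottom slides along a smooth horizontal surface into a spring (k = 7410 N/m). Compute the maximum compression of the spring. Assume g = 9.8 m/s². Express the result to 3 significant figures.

Energy conservation (no friction) from release to max compression: mgh = ½kx²
x = √(2mgh/k) = √(2 × 4.79 × 9.8 × 10.0 / 7410) = 0.3559 m

x = 0.356 m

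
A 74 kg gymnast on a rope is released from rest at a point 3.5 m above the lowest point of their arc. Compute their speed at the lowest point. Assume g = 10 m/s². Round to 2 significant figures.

Energy conservation between the two points: mgh = ½mv²
v = √(2gh) = √(2 × 10 × 3.5) = √70.000 = 8.367 m/s

v = 8.4 m/s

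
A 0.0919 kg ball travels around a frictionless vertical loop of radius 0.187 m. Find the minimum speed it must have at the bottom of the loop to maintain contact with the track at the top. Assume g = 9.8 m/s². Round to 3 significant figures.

v = 3.03 m/s

At the top: mg = mv_top²/r ⇒ v_top² = gr = 1.833 m²/s²
Energy from bottom to top (height 2r): ½mv_bot² = ½mv_top² + mg(2r)
v_bot² = gr + 4gr = 5gr = 9.163
v_bot = √(5gr) = 3.027 m/s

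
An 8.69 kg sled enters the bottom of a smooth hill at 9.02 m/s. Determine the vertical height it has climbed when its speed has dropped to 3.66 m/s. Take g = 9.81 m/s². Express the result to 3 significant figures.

Conservation of energy: ½mv₁² = ½mv₂² + mgh
h = (v₁² − v₂²)/(2g) = (9.02² − 3.66²)/(2 × 9.81) = 3.464 m

h = 3.46 m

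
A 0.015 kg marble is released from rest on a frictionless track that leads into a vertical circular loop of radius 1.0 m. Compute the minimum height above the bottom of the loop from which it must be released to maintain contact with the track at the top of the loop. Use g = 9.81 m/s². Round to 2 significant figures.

h = 2.5 m

At the top, for minimum speed gravity alone supplies the centripetal force: mg = mv_top²/r ⇒ v_top² = gr = 9.810 m²/s²
Energy conservation from release height h to the top (height 2r): mgh = ½mv_top² + mg(2r)
h = v_top²/(2g) + 2r = r/2 + 2r = 5r/2 = 2.500 m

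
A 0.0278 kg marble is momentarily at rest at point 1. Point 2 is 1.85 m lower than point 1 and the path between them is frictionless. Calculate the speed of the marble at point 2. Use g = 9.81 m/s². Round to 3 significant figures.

Equating total energy at the two states: mgh = ½mv²
The mass cancels from both sides.
v = √(2gh) = √(2 × 9.81 × 1.85) = √36.297 = 6.025 m/s

v = 6.02 m/s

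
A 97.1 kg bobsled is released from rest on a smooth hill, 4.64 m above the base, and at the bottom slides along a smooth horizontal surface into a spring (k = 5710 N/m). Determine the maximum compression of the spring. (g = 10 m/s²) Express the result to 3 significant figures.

At max compression the bobsled is momentarily at rest: mgh = ½kx²
x = √(2mgh/k) = √(2 × 97.1 × 10 × 4.64 / 5710) = 1.256 m

x = 1.26 m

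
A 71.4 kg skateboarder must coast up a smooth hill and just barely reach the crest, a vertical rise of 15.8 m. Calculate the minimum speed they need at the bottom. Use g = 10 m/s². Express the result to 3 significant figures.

v = 17.8 m/s

At the top they are momentarily at rest, so all KE converts to PE: ½mv² = mgh
v = √(2gh) = √(2 × 10 × 15.8) = 17.78 m/s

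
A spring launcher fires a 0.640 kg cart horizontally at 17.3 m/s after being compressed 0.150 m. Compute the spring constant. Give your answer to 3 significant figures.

k = 8510 N/m

Spring PE at full compression equals KE at release: ½kx² = ½mv²
k = mv²/x² = (0.640)(17.3)²/(0.150)² = 8513 N/m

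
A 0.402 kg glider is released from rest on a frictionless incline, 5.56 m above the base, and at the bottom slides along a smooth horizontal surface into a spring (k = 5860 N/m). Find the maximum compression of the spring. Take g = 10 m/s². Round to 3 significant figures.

Energy conservation (no friction) from release to max compression: mgh = ½kx²
x = √(2mgh/k) = √(2 × 0.402 × 10 × 5.56 / 5860) = 0.08734 m

x = 0.0873 m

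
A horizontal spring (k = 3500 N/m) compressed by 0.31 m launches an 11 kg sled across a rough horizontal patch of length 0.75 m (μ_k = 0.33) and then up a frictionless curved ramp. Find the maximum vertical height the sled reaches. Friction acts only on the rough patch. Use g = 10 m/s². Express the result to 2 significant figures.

Spring energy: E₀ = ½kx² = ½(3500)(0.31)² = 168.18 J
Friction: W_f = μ_k mg d = (0.33)(11)(10)(0.75) = 27.23 J
Energy at base of ramp: E = 168.18 − 27.23 = 140.95 J
At max height all remaining energy is PE: mgh = E ⇒ h = E/(mg) = 140.95/(11 × 10) = 1.281 m

h = 1.3 m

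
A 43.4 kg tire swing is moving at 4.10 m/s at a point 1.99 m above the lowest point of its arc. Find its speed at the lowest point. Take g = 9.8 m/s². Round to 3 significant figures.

Mechanical energy is conserved (no friction): ½mv₀² + mgh = ½mv²
v² = v₀² + 2gh = (4.10)² + 2(9.8)(1.99) = 55.814
v = √55.814 = 7.471 m/s

v = 7.47 m/s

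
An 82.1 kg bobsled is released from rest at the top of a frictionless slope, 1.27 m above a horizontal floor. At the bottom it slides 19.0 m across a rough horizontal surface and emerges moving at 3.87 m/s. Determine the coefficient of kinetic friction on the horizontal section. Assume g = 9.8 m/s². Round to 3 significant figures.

μ_k = 0.0266

Energy at the top = energy at the end + work done against friction:
mgh = ½mv² + μ_k m g d
mgh = 1021.8 J; ½mv² = 614.80 J
W_f = 1021.8 − 614.80 = 407.0 J
μ_k = W_f/(mg·d) = 407.0/(804.6 × 19.0) = 0.02662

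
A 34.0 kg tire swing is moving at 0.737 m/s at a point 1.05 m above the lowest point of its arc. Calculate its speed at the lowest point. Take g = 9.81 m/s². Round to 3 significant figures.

v = 4.60 m/s

Energy conservation between the two points: ½mv₀² + mgh = ½mv²
v² = v₀² + 2gh = (0.737)² + 2(9.81)(1.05) = 21.144
v = √21.144 = 4.598 m/s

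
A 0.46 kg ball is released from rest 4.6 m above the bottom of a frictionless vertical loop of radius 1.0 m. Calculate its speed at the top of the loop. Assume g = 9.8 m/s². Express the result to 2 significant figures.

v = 7.1 m/s

Energy conservation: mgh = ½mv_top² + mg(2r)
v_top² = 2g(h − 2r) = 2(9.8)(4.6 − 2.000) = 50.96
v_top = 7.139 m/s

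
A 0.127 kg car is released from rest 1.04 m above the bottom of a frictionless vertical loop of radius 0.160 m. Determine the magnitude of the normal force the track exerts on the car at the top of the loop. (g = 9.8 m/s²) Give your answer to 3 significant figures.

Energy from release to top (height 2r): mgh = ½mv_top² + mg(2r)
v_top² = 2g(h − 2r) = 2(9.8)(1.04 − 0.3200) = 14.112 m²/s²
At the top, both N and weight point toward the centre: N + mg = mv_top²/r
N = m(v_top²/r − g) = 0.127(14.112/0.160 − 9.8) = 9.957 N

N = 9.96 N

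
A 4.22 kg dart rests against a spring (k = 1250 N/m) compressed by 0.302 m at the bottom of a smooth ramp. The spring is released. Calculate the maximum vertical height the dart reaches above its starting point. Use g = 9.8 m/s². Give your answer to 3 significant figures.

At maximum height the dart is at rest, so ½kx² = mgh
h = kx²/(2mg) = (1250)(0.302)²/(2 × 4.22 × 9.8) = 1.378 m

h = 1.38 m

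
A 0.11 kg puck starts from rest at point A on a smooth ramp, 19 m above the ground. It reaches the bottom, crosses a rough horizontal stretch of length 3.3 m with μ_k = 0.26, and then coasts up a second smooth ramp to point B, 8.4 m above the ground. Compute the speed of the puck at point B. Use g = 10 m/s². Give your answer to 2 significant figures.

v = 14 m/s

Energy at A: mgh₁ = (0.11)(10)(19) = 20.900 J
Friction loss: W_f = μ_k mg d = 0.9438 J
At B: ½mv² + mgh₂ = mgh₁ − W_f
½mv² = 20.900 − 0.9438 − 9.2400 = 10.716 J
v = √(2 × 10.716/0.11) = 13.96 m/s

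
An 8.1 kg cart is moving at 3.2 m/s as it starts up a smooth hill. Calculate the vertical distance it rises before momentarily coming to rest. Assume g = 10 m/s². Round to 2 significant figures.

h = 0.51 m

By energy conservation, ½mv² = mgh
h = v²/(2g) = 3.2²/(2 × 10) = 0.5120 m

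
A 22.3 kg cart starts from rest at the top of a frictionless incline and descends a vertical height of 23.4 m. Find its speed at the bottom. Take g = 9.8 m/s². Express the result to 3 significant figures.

By conservation of mechanical energy, mgh = ½mv²
v = √(2gh) = √(2 × 9.8 × 23.4) = √458.64 = 21.42 m/s

v = 21.4 m/s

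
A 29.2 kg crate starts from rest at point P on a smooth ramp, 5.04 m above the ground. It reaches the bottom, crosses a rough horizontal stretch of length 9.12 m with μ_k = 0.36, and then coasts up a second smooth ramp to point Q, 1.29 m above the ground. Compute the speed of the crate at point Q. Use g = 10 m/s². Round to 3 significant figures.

v = 3.06 m/s

Energy at P: mgh₁ = (29.2)(10)(5.04) = 1471.7 J
Friction loss: W_f = μ_k mg d = 958.7 J
At Q: ½mv² + mgh₂ = mgh₁ − W_f
½mv² = 1471.7 − 958.7 − 376.68 = 136.31 J
v = √(2 × 136.31/29.2) = 3.055 m/s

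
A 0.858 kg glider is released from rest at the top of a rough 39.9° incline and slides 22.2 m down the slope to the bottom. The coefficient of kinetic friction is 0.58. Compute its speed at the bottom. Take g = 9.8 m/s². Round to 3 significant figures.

v = 9.25 m/s

Work–energy: mg(L sinθ) − μ_k(mg cosθ)L = ½mv²
mgh = mgL sinθ = (0.858)(9.8)(22.2)sin39.9° = 119.74 J
W_f = μ_k mg cosθ · L = (0.58)(0.858)(9.8)cos39.9°·22.2 = 83.06 J
½mv² = 119.74 − 83.06 = 36.679 J
v = √(2 × 36.679/0.858) = 9.247 m/s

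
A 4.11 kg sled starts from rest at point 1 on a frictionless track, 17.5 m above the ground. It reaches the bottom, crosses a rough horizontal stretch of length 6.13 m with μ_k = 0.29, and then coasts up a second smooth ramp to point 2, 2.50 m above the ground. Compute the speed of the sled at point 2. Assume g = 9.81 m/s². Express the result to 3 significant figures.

v = 16.1 m/s

Energy at 1: mgh₁ = (4.11)(9.81)(17.5) = 705.58 J
Friction loss: W_f = μ_k mg d = 71.68 J
At 2: ½mv² + mgh₂ = mgh₁ − W_f
½mv² = 705.58 − 71.68 − 100.80 = 533.11 J
v = √(2 × 533.11/4.11) = 16.11 m/s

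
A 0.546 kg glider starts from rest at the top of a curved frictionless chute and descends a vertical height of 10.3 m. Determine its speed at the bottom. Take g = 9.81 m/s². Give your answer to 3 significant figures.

v = 14.2 m/s

Energy conservation between the two points: mgh = ½mv²
v = √(2gh) = √(2 × 9.81 × 10.3) = √202.09 = 14.22 m/s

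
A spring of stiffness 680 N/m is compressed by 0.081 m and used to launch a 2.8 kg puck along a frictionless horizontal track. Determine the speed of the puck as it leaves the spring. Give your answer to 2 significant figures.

Spring PE converts entirely to kinetic energy: ½kx² = ½mv²
v = x√(k/m) = 0.081 × √(680/2.8) = 1.262 m/s

v = 1.3 m/s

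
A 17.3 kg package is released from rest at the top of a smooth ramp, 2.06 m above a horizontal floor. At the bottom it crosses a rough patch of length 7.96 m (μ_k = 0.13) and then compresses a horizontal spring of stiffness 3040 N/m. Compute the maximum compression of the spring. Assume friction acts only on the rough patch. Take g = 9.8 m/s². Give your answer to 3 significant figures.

x = 0.338 m

Initial energy: E₁ = mgh = (17.3)(9.8)(2.06) = 349.25 J
Friction removes W_f = μ_k mg d = (0.13)(17.3)(9.8)(7.96) = 175.4 J
Energy reaching the spring: E = 349.25 − 175.4 = 173.81 J
At max compression ½kx² = E ⇒ x = √(2E/k) = √(2 × 173.81/3040) = 0.3382 m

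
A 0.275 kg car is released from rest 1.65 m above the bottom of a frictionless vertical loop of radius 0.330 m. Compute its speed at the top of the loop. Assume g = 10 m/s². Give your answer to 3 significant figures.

Energy conservation: mgh = ½mv_top² + mg(2r)
v_top² = 2g(h − 2r) = 2(10)(1.65 − 0.6600) = 19.80
v_top = 4.450 m/s

v = 4.45 m/s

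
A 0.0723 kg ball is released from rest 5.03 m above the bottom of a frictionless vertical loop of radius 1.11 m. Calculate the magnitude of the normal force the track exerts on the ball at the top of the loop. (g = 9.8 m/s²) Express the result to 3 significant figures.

N = 2.88 N

Energy from release to top (height 2r): mgh = ½mv_top² + mg(2r)
v_top² = 2g(h − 2r) = 2(9.8)(5.03 − 2.220) = 55.076 m²/s²
At the top, both N and weight point toward the centre: N + mg = mv_top²/r
N = m(v_top²/r − g) = 0.0723(55.076/1.11 − 9.8) = 2.879 N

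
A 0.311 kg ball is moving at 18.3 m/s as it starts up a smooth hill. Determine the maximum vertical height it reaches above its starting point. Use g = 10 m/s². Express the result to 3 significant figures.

Setting KE at the bottom equal to PE gained: ½mv² = mgh
h = v²/(2g) = 18.3²/(2 × 10) = 16.74 m

h = 16.7 m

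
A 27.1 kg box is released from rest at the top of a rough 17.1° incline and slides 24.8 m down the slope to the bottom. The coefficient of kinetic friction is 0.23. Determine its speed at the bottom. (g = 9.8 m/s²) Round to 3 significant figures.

v = 6.01 m/s

Taking the bottom as reference, mgh = ½mv² + μ_k N L with h = L sinθ, N = mg cosθ:
mgh = mgL sinθ = (27.1)(9.8)(24.8)sin17.1° = 1936.7 J
W_f = μ_k mg cosθ · L = (0.23)(27.1)(9.8)cos17.1°·24.8 = 1448 J
½mv² = 1936.7 − 1448 = 488.76 J
v = √(2 × 488.76/27.1) = 6.006 m/s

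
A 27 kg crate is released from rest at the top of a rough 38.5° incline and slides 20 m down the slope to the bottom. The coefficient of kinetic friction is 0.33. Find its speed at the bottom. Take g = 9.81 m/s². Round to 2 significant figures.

Work–energy: mg(L sinθ) − μ_k(mg cosθ)L = ½mv²
mgh = mgL sinθ = (27)(9.81)(20)sin38.5° = 3297.7 J
W_f = μ_k mg cosθ · L = (0.33)(27)(9.81)cos38.5°·20 = 1368 J
½mv² = 3297.7 − 1368 = 1929.6 J
v = √(2 × 1929.6/27) = 11.96 m/s

v = 12 m/s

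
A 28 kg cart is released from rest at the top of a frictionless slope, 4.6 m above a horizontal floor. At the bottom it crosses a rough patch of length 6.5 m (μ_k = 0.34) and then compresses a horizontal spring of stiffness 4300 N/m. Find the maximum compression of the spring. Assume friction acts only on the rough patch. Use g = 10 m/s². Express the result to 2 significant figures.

Initial energy: E₁ = mgh = (28)(10)(4.6) = 1288.0 J
Friction removes W_f = μ_k mg d = (0.34)(28)(10)(6.5) = 618.8 J
Energy reaching the spring: E = 1288.0 − 618.8 = 669.20 J
At max compression ½kx² = E ⇒ x = √(2E/k) = √(2 × 669.20/4300) = 0.5579 m

x = 0.56 m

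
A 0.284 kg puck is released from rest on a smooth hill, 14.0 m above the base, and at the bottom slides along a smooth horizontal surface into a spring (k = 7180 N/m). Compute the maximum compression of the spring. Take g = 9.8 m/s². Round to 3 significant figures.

x = 0.104 m

Energy conservation (no friction) from release to max compression: mgh = ½kx²
x = √(2mgh/k) = √(2 × 0.284 × 9.8 × 14.0 / 7180) = 0.1042 m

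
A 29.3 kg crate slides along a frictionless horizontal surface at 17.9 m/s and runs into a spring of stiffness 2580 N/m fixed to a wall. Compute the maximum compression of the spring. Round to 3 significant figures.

At max compression the crate is momentarily at rest: ½mv² = ½kx²
x = v√(m/k) = 17.9 × √(29.3/2580) = 1.908 m

x = 1.91 m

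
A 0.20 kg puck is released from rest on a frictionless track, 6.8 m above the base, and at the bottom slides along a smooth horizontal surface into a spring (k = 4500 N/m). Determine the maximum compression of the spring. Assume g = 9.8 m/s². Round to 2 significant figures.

At max compression the puck is momentarily at rest: mgh = ½kx²
x = √(2mgh/k) = √(2 × 0.20 × 9.8 × 6.8 / 4500) = 0.07696 m

x = 0.077 m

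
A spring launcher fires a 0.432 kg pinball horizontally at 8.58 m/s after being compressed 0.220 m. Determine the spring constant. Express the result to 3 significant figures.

k = 657 N/m

Spring PE at full compression equals KE at release: ½kx² = ½mv²
k = mv²/x² = (0.432)(8.58)²/(0.220)² = 657.1 N/m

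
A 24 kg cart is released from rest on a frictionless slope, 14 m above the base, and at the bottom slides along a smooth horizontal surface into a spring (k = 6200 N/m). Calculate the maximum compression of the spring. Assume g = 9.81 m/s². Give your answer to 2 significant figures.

x = 1.0 m

Energy conservation (no friction) from release to max compression: mgh = ½kx²
x = √(2mgh/k) = √(2 × 24 × 9.81 × 14 / 6200) = 1.031 m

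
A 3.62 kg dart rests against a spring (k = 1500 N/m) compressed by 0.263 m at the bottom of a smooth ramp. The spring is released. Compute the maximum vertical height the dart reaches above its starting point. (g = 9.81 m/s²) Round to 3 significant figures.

h = 1.46 m

At maximum height the dart is at rest, so ½kx² = mgh
h = kx²/(2mg) = (1500)(0.263)²/(2 × 3.62 × 9.81) = 1.461 m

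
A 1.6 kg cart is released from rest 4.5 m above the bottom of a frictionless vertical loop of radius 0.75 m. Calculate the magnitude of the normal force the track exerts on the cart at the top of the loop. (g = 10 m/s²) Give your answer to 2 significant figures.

Energy from release to top (height 2r): mgh = ½mv_top² + mg(2r)
v_top² = 2g(h − 2r) = 2(10)(4.5 − 1.500) = 60.000 m²/s²
At the top, both N and weight point toward the centre: N + mg = mv_top²/r
N = m(v_top²/r − g) = 1.6(60.000/0.75 − 10) = 112.0 N

N = 110 N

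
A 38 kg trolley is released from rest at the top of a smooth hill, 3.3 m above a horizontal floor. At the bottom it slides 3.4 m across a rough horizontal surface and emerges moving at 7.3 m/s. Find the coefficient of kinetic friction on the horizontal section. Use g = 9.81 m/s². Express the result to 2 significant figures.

Energy at the top = energy at the end + work done against friction:
mgh = ½mv² + μ_k m g d
mgh = 1230.2 J; ½mv² = 1012.5 J
W_f = 1230.2 − 1012.5 = 217.7 J
μ_k = W_f/(mg·d) = 217.7/(372.8 × 3.4) = 0.1717

μ_k = 0.17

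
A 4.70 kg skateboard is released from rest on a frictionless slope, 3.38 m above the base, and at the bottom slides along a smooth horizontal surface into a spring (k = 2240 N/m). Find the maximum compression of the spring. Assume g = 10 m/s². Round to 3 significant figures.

Energy conservation (no friction) from release to max compression: mgh = ½kx²
x = √(2mgh/k) = √(2 × 4.70 × 10 × 3.38 / 2240) = 0.3766 m

x = 0.377 m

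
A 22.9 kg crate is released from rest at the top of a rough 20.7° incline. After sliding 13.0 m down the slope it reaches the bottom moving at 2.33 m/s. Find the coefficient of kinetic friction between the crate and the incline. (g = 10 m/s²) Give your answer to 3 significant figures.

The energy dissipated by friction is the PE lost minus the KE gained:
mgL sinθ = 1052.3 J; ½mv² = 62.161 J
W_f = 1052.3 − 62.161 = 990.1 J
μ_k = W_f/(mg cosθ · L) = 990.1/(214.2 × 13.0) = 0.3555

μ_k = 0.356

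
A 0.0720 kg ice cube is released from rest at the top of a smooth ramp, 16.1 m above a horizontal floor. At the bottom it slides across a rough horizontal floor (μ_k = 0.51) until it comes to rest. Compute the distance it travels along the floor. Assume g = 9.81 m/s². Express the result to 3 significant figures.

Energy at the top = energy at the end + work done against friction:
At rest all PE has been dissipated by friction: mgh = μ_k m g d
d = h/μ_k = 16.1/0.51 = 31.57 m

d = 31.6 m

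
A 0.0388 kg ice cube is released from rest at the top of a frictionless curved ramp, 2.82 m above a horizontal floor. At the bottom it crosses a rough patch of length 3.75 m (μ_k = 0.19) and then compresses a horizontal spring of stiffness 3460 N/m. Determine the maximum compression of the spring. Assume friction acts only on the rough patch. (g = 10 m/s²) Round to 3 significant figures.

Initial energy: E₁ = mgh = (0.0388)(10)(2.82) = 1.0942 J
Friction removes W_f = μ_k mg d = (0.19)(0.0388)(10)(3.75) = 0.2765 J
Energy reaching the spring: E = 1.0942 − 0.2765 = 0.81771 J
At max compression ½kx² = E ⇒ x = √(2E/k) = √(2 × 0.81771/3460) = 0.02174 m

x = 0.0217 m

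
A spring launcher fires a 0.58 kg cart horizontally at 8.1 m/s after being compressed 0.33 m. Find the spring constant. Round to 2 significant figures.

Spring PE at full compression equals KE at release: ½kx² = ½mv²
k = mv²/x² = (0.58)(8.1)²/(0.33)² = 349.4 N/m

k = 350 N/m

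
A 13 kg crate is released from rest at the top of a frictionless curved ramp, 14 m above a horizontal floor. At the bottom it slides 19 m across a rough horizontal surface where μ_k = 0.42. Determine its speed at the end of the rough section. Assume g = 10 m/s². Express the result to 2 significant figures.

Energy at the top = energy at the end + work done against friction:
mgh = ½mv² + μ_k m g d
W_f = μ_k mg d = (0.42)(13)(10)(19) = 1037 J
½mv² = mgh − W_f = 1820.0 − 1037 = 782.60 J
v = √(2 × 782.60/13) = 10.97 m/s

v = 11 m/s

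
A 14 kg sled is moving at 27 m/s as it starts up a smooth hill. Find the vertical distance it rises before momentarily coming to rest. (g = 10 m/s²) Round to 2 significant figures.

h = 36 m

By energy conservation, ½mv² = mgh
h = v²/(2g) = 27²/(2 × 10) = 36.45 m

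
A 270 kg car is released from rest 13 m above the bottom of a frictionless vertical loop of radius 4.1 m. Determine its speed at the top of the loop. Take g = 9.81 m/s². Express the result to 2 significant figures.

v = 9.7 m/s

Energy conservation: mgh = ½mv_top² + mg(2r)
v_top² = 2g(h − 2r) = 2(9.81)(13 − 8.200) = 94.18
v_top = 9.704 m/s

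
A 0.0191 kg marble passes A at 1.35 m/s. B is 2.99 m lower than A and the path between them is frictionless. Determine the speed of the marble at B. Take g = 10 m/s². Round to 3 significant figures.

v = 7.85 m/s

Mechanical energy is conserved (no friction): ½mv₀² + mgh = ½mv²
The mass cancels from both sides.
v² = v₀² + 2gh = (1.35)² + 2(10)(2.99) = 61.623
v = √61.623 = 7.850 m/s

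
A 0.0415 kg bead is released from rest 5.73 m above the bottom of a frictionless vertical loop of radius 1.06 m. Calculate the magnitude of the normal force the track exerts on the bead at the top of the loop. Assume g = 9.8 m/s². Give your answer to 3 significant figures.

N = 2.36 N

Energy from release to top (height 2r): mgh = ½mv_top² + mg(2r)
v_top² = 2g(h − 2r) = 2(9.8)(5.73 − 2.120) = 70.756 m²/s²
At the top, both N and weight point toward the centre: N + mg = mv_top²/r
N = m(v_top²/r − g) = 0.0415(70.756/1.06 − 9.8) = 2.363 N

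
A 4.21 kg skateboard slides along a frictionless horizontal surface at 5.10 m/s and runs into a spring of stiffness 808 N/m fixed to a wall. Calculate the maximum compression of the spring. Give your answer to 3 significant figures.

All KE is stored as spring PE at maximum compression: ½mv² = ½kx²
x = v√(m/k) = 5.10 × √(4.21/808) = 0.3681 m

x = 0.368 m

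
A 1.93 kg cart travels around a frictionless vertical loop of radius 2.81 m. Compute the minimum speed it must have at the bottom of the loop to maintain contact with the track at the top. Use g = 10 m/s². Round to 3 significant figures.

v = 11.9 m/s

At the top: mg = mv_top²/r ⇒ v_top² = gr = 28.10 m²/s²
Energy from bottom to top (height 2r): ½mv_bot² = ½mv_top² + mg(2r)
v_bot² = gr + 4gr = 5gr = 140.5
v_bot = √(5gr) = 11.85 m/s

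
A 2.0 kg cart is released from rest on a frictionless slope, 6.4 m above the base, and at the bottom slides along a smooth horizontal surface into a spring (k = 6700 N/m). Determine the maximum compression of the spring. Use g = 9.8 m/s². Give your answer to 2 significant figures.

x = 0.19 m

Energy conservation (no friction) from release to max compression: mgh = ½kx²
x = √(2mgh/k) = √(2 × 2.0 × 9.8 × 6.4 / 6700) = 0.1935 m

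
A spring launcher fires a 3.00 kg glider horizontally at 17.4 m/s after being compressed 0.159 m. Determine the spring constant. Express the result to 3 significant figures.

Spring PE at full compression equals KE at release: ½kx² = ½mv²
k = mv²/x² = (3.00)(17.4)²/(0.159)² = 35927 N/m

k = 35900 N/m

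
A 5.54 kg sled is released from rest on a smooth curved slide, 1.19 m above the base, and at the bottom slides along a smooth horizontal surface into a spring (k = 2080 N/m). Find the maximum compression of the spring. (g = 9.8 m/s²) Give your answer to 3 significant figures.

Energy conservation (no friction) from release to max compression: mgh = ½kx²
x = √(2mgh/k) = √(2 × 5.54 × 9.8 × 1.19 / 2080) = 0.2492 m

x = 0.249 m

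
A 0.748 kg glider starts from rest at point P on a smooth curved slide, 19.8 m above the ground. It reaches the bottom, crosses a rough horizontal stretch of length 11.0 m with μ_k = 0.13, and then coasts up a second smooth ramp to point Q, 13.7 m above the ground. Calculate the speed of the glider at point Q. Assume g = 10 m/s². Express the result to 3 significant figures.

Energy at P: mgh₁ = (0.748)(10)(19.8) = 148.10 J
Friction loss: W_f = μ_k mg d = 10.70 J
At Q: ½mv² + mgh₂ = mgh₁ − W_f
½mv² = 148.10 − 10.70 − 102.48 = 34.932 J
v = √(2 × 34.932/0.748) = 9.664 m/s

v = 9.66 m/s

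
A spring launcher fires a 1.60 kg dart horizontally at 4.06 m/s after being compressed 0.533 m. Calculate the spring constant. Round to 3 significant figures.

Spring PE at full compression equals KE at release: ½kx² = ½mv²
k = mv²/x² = (1.60)(4.06)²/(0.533)² = 92.84 N/m

k = 92.8 N/m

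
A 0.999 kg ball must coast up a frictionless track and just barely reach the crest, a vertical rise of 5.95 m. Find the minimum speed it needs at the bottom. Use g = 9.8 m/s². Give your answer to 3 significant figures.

v = 10.8 m/s

At the top it is momentarily at rest, so all KE converts to PE: ½mv² = mgh
v = √(2gh) = √(2 × 9.8 × 5.95) = 10.80 m/s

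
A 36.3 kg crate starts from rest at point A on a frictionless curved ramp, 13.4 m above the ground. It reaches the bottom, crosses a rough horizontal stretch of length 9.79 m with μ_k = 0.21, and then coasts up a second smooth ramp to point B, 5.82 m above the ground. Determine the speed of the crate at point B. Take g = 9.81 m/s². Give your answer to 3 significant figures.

Energy at A: mgh₁ = (36.3)(9.81)(13.4) = 4771.8 J
Friction loss: W_f = μ_k mg d = 732.1 J
At B: ½mv² + mgh₂ = mgh₁ − W_f
½mv² = 4771.8 − 732.1 − 2072.5 = 1967.1 J
v = √(2 × 1967.1/36.3) = 10.41 m/s

v = 10.4 m/s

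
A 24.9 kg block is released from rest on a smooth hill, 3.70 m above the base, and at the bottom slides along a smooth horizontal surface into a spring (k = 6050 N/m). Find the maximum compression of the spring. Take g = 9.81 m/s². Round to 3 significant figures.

x = 0.547 m

Gravitational PE at the top equals spring PE at max compression: mgh = ½kx²
x = √(2mgh/k) = √(2 × 24.9 × 9.81 × 3.70 / 6050) = 0.5466 m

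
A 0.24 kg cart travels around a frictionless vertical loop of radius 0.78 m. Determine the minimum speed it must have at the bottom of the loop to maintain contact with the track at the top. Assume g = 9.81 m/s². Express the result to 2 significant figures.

v = 6.2 m/s

At the top: mg = mv_top²/r ⇒ v_top² = gr = 7.652 m²/s²
Energy from bottom to top (height 2r): ½mv_bot² = ½mv_top² + mg(2r)
v_bot² = gr + 4gr = 5gr = 38.26
v_bot = √(5gr) = 6.185 m/s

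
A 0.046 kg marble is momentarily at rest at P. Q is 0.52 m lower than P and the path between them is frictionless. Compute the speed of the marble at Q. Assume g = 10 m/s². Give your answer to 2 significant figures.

Energy conservation between the two points: mgh = ½mv²
v = √(2gh) = √(2 × 10 × 0.52) = √10.400 = 3.225 m/s

v = 3.2 m/s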